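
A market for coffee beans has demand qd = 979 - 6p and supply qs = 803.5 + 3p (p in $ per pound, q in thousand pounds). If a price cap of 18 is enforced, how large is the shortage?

Shortage = 13.5

At p = 18: qd = 871 and qs = 857.5.
Shortage = qd - qs = 871 - 857.5 = 13.5.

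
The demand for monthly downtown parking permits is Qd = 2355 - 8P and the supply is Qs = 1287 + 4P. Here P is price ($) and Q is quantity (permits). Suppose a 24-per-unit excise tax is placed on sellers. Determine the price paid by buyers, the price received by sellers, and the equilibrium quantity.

P_b = 97, P_s = 73, Q = 1579

With a tax of 24 on sellers, they supply based on the net price P_s = P_b - 24, so Qs = 1191 + 4P_b.
Equate demand and the shifted supply: 2355 - 8P_b = 1191 + 4P_b, giving 12P_b = 1164, so P_b = 97.
Then P_s = 97 - 24 = 73 and Q = 2355 - 8(97) = 1579.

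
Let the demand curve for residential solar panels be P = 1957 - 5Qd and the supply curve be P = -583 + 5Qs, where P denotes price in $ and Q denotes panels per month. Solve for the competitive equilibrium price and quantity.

P* = 687, Q* = 254

In direct form, Qd = 391.4 - 0.2P and Qs = 116.6 + 0.2P.
The market clears where 391.4 - 0.2P = 116.6 + 0.2P. Rearranging, 0.4P = 274.8, hence P* = 687.
Then Q* = 391.4 - 0.2(687) = 254.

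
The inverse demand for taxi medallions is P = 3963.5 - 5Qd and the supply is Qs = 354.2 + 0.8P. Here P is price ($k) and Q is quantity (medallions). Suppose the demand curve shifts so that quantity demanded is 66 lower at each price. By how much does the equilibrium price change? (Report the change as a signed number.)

Rewriting in direct form: Qd = 792.7 - 0.2P.
Set Qd = Qs: 792.7 - 0.2P = 354.2 + 0.8P, so 438.5 = P and P* = 438.5.
From the demand curve, Q* = 792.7 - 0.2(438.5) = 705.
After the shift, demand is Qd = 726.7 - 0.2P.
Re-solving, P = 372.5 gives P = 372.5 and Q = 652.2.
ΔP = 372.5 - 438.5 = -66.

ΔP = -66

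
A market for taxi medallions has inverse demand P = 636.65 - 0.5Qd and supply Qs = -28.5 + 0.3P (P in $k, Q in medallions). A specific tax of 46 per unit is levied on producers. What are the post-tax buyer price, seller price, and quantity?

In direct form, Qd = 1273.3 - 2P.
With a tax of 46 on producers, they supply based on the net price P_s = P_b - 46, so Qs = -42.3 + 0.3P_b.
Market clearing requires 1273.3 - 2P_b = -42.3 + 0.3P_b; hence 1315.6 = 2.3P_b and P_b = 572.
Then P_s = 572 - 46 = 526 and Q = 1273.3 - 2(572) = 129.3.

P_b = 572, P_s = 526, Q = 129.3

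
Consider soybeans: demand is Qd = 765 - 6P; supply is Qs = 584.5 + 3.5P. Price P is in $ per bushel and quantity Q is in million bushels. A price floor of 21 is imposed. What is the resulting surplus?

Surplus = 19

At P = 21: Qd = 639 and Qs = 658.
Surplus = Qs - Qd = 658 - 639 = 19.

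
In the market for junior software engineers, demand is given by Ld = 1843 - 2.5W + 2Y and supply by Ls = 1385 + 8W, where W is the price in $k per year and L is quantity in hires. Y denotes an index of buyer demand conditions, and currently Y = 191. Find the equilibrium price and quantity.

With Y = 191, demand is Ld = 2225 - 2.5W.
The market clears where 2225 - 2.5W = 1385 + 8W. Rearranging, 10.5W = 840, hence W* = 80.
Substitute back: L* = 2225 - 2.5(80) = 2025.

W* = 80, L* = 2025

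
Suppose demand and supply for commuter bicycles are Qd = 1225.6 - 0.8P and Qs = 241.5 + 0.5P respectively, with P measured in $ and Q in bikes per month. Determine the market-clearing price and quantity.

P* = 757, Q* = 620

At equilibrium Qd = Qs, so 1225.6 - 0.8P = 241.5 + 0.5P; collecting terms, 984.1 = 1.3P and P* = 757.
Plugging P* into demand: Q* = 1225.6 - 0.8(757) = 620.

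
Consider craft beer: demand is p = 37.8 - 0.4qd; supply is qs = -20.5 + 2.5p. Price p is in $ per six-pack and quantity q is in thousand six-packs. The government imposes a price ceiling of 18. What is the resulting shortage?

Shortage = 25

Solving each curve for q: qd = 94.5 - 2.5p.
With p fixed at 18, quantity demanded is 49.5 and quantity supplied is 24.5.
Shortage = qd - qs = 49.5 - 24.5 = 25.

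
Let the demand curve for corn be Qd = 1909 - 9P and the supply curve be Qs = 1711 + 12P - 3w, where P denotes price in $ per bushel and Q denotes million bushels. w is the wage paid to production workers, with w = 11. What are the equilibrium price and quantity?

With w = 11, supply is Qs = 1678 + 12P.
Equating demand and supply, 1909 - 9P = 1678 + 12P gives 21P = 231, so P* = 11.
From the demand curve, Q* = 1909 - 9(11) = 1810.

P* = 11, Q* = 1810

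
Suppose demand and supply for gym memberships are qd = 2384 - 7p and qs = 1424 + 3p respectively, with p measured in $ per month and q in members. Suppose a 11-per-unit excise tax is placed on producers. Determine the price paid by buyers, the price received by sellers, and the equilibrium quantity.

p_b = 99.3, p_s = 88.3, q = 1688.9

The tax drives a wedge p_b - p_s = 11. Substituting p_s = p_b - 11 into supply: qs = 1391 + 3p_b.
Equate demand and the shifted supply: 2384 - 7p_b = 1391 + 3p_b, giving 10p_b = 993, so p_b = 99.3.
So p_s = 88.3 and the quantity traded is q = 2384 - 7(99.3) = 1688.9.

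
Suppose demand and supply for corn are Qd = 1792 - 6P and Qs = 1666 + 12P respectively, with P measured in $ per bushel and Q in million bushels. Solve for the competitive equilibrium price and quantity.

P* = 7, Q* = 1750

At equilibrium Qd = Qs, so 1792 - 6P = 1666 + 12P; collecting terms, 126 = 18P and P* = 7.
Then Q* = 1792 - 6(7) = 1750.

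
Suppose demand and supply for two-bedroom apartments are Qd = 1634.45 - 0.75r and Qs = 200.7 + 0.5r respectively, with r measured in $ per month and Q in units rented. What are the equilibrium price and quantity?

r* = 1147, Q* = 774.2

Set Qd = Qs: 1634.45 - 0.75r = 200.7 + 0.5r, so 1433.75 = 1.25r and r* = 1147.
Substitute back: Q* = 1634.45 - 0.75(1147) = 774.2.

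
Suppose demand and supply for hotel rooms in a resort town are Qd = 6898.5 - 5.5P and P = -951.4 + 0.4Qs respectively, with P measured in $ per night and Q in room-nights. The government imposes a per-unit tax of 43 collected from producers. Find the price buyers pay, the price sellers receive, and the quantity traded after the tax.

Rewriting in direct form: Qs = 2378.5 + 2.5P.
With a tax of 43 on producers, they supply based on the net price P_s = P_b - 43, so Qs = 2271 + 2.5P_b.
Set Qd = Qs: 6898.5 - 5.5P_b = 2271 + 2.5P_b, so 4627.5 = 8P_b and P_b = 578.4375.
So P_s = 535.4375 and the quantity traded is Q = 6898.5 - 5.5(578.4375) = 3717.09375.

P_b = 578.4375, P_s = 535.4375, Q = 3717.09375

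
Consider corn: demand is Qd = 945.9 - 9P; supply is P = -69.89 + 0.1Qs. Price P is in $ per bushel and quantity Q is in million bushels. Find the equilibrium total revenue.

Total revenue = 10775.7

Solving each curve for Q: Qs = 698.9 + 10P.
At equilibrium Qd = Qs, so 945.9 - 9P = 698.9 + 10P; collecting terms, 247 = 19P and P* = 13.
Then Q* = 945.9 - 9(13) = 828.9.
Total revenue = P* × Q* = 13 × 828.9 = 10775.7.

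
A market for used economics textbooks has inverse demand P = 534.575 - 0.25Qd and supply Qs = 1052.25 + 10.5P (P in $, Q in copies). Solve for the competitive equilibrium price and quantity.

P* = 74.9, Q* = 1838.7

In direct form, Qd = 2138.3 - 4P.
At equilibrium Qd = Qs, so 2138.3 - 4P = 1052.25 + 10.5P; collecting terms, 1086.05 = 14.5P and P* = 74.9.
Then Q* = 2138.3 - 4(74.9) = 1838.7.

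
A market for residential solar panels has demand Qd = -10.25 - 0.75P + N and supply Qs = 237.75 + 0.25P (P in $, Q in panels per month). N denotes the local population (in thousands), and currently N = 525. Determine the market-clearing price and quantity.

With N = 525, demand is Qd = 514.75 - 0.75P.
At equilibrium Qd = Qs, so 514.75 - 0.75P = 237.75 + 0.25P; collecting terms, 277 = P and P* = 277.
Substitute back: Q* = 514.75 - 0.75(277) = 307.

P* = 277, Q* = 307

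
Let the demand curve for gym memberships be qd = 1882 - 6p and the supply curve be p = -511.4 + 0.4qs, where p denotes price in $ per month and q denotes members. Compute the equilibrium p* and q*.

Inverting to quantity form: qs = 1278.5 + 2.5p.
Equating demand and supply, 1882 - 6p = 1278.5 + 2.5p gives 8.5p = 603.5, so p* = 71.
From the demand curve, q* = 1882 - 6(71) = 1456.

p* = 71, q* = 1456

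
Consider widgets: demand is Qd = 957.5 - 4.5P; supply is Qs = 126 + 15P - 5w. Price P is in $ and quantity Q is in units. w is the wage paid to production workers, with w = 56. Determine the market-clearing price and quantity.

With w = 56, supply is Qs = -154 + 15P.
The market clears where 957.5 - 4.5P = -154 + 15P. Rearranging, 19.5P = 1111.5, hence P* = 57.
From the demand curve, Q* = 957.5 - 4.5(57) = 701.

P* = 57, Q* = 701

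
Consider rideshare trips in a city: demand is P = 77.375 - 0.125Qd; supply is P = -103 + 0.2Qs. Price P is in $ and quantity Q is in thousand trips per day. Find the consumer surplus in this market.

Consumer surplus = 19251.5625

Solving each curve for Q: Qd = 619 - 8P and Qs = 515 + 5P.
Equating demand and supply, 619 - 8P = 515 + 5P gives 13P = 104, so P* = 8.
From the demand curve, Q* = 619 - 8(8) = 555.
Demand choke price (Qd = 0): P = 619/8 = 77.375. Consumer surplus = ½ × (77.375 - 8) × 555 = 19251.5625.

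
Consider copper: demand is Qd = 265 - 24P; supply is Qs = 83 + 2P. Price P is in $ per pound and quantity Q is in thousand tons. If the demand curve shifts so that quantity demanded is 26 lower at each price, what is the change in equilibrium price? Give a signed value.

Set Qd = Qs: 265 - 24P = 83 + 2P, so 182 = 26P and P* = 7.
From the demand curve, Q* = 265 - 24(7) = 97.
After the shift, demand is Qd = 239 - 24P.
New equilibrium: 156 = 26P, so P = 6 and Q = 95.
ΔP = 6 - 7 = -1.

ΔP = -1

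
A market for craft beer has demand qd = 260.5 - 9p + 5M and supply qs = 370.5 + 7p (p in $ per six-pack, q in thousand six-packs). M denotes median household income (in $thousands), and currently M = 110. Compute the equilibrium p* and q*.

With M = 110, demand is qd = 810.5 - 9p.
At equilibrium qd = qs, so 810.5 - 9p = 370.5 + 7p; collecting terms, 440 = 16p and p* = 27.5.
From the demand curve, q* = 810.5 - 9(27.5) = 563.

p* = 27.5, q* = 563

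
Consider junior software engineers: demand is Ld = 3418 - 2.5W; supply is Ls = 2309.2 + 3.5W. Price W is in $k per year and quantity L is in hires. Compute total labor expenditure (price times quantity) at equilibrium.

Total labor expenditure = 546268.8

At equilibrium Ld = Ls, so 3418 - 2.5W = 2309.2 + 3.5W; collecting terms, 1108.8 = 6W and W* = 184.8.
Plugging W* into demand: L* = 3418 - 2.5(184.8) = 2956.
Total labor expenditure = W* × L* = 184.8 × 2956 = 546268.8.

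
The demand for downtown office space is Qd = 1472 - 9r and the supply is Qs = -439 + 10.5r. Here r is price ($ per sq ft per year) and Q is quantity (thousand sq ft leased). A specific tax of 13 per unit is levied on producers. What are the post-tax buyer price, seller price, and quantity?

r_b = 105, r_s = 92, Q = 527

Producers keep r_s = r_b - 13 per unit, so supply in terms of the buyer price is Qs = -575.5 + 10.5r_b.
Set Qd = Qs: 1472 - 9r_b = -575.5 + 10.5r_b, so 2047.5 = 19.5r_b and r_b = 105.
Then r_s = 105 - 13 = 92 and Q = 1472 - 9(105) = 527.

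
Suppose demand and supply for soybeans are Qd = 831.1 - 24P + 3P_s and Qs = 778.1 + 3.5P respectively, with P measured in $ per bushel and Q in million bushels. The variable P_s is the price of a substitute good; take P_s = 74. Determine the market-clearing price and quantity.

P* = 10, Q* = 813.1

With P_s = 74, demand is Qd = 1053.1 - 24P.
Set Qd = Qs: 1053.1 - 24P = 778.1 + 3.5P, so 275 = 27.5P and P* = 10.
From the demand curve, Q* = 1053.1 - 24(10) = 813.1.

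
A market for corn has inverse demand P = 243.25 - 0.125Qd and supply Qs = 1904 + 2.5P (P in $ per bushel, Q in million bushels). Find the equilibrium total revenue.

Total revenue = 7656

Solving each curve for Q: Qd = 1946 - 8P.
Equating demand and supply, 1946 - 8P = 1904 + 2.5P gives 10.5P = 42, so P* = 4.
Plugging P* into demand: Q* = 1946 - 8(4) = 1914.
Total revenue = P* × Q* = 4 × 1914 = 7656.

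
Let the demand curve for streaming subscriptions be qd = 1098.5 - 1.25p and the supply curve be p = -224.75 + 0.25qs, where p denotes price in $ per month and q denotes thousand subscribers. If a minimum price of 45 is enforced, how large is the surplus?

Inverting to quantity form: qs = 899 + 4p.
Evaluating both curves at the floor price 45 gives qd = 1042.25, qs = 1079.
Surplus = qs - qd = 1079 - 1042.25 = 36.75.

Surplus = 36.75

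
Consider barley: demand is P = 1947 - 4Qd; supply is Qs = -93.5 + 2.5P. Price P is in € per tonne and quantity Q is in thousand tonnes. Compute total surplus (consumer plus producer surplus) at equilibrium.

Rewriting in direct form: Qd = 486.75 - 0.25P.
The market clears where 486.75 - 0.25P = -93.5 + 2.5P. Rearranging, 2.75P = 580.25, hence P* = 211.
From the demand curve, Q* = 486.75 - 0.25(211) = 434.
Demand choke price = 1947; supply choke price = 37.4. CS = ½(1947 - 211)(434) = 376712; PS = ½(211 - 37.4)(434) = 37671.2. Total surplus = 414383.2.

Total surplus = 414383.2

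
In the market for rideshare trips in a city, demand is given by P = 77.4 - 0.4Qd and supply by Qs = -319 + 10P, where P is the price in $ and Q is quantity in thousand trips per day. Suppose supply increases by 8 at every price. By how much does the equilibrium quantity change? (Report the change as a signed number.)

ΔQ = 1.6

Rewriting in direct form: Qd = 193.5 - 2.5P.
Set Qd = Qs: 193.5 - 2.5P = -319 + 10P, so 512.5 = 12.5P and P* = 41.
From the demand curve, Q* = 193.5 - 2.5(41) = 91.
After the shift, supply is Qs = -311 + 10P.
New equilibrium: 504.5 = 12.5P, so P = 40.36 and Q = 92.6.
ΔQ = 92.6 - 91 = 1.6.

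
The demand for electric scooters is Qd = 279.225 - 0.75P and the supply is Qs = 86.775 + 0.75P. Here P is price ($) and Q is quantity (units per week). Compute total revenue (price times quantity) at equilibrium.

Total revenue = 23478.9

At equilibrium Qd = Qs, so 279.225 - 0.75P = 86.775 + 0.75P; collecting terms, 192.45 = 1.5P and P* = 128.3.
Substitute back: Q* = 279.225 - 0.75(128.3) = 183.
Total revenue = P* × Q* = 128.3 × 183 = 23478.9.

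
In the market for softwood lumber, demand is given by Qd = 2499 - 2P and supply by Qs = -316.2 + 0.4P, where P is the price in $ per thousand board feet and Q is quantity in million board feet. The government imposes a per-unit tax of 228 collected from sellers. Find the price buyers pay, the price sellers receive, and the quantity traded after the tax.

Sellers keep P_s = P_b - 228 per unit, so supply in terms of the buyer price is Qs = -407.4 + 0.4P_b.
Set Qd = Qs: 2499 - 2P_b = -407.4 + 0.4P_b, so 2906.4 = 2.4P_b and P_b = 1211.
So P_s = 983 and the quantity traded is Q = 2499 - 2(1211) = 77.

P_b = 1211, P_s = 983, Q = 77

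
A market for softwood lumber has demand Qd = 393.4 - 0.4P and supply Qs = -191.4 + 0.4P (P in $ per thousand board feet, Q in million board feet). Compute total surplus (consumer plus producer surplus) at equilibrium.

Set Qd = Qs: 393.4 - 0.4P = -191.4 + 0.4P, so 584.8 = 0.8P and P* = 731.
From the demand curve, Q* = 393.4 - 0.4(731) = 101.
Demand choke price = 983.5; supply choke price = 478.5. CS = ½(983.5 - 731)(101) = 12751.25; PS = ½(731 - 478.5)(101) = 12751.25. Total surplus = 25502.5.

Total surplus = 25502.5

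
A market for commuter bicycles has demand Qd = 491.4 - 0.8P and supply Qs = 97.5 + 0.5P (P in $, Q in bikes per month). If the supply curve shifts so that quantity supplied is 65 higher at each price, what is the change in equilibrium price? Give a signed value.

ΔP = -50

Equating demand and supply, 491.4 - 0.8P = 97.5 + 0.5P gives 1.3P = 393.9, so P* = 303.
Then Q* = 491.4 - 0.8(303) = 249.
After the shift, supply is Qs = 162.5 + 0.5P.
Re-solving, 1.3P = 328.9 gives P = 253 and Q = 289.
ΔP = 253 - 303 = -50.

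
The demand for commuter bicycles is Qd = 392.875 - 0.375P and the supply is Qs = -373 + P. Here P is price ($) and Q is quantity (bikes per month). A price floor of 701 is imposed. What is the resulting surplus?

Evaluating both curves at the floor price 701 gives Qd = 130, Qs = 328.
Surplus = Qs - Qd = 328 - 130 = 198.

Surplus = 198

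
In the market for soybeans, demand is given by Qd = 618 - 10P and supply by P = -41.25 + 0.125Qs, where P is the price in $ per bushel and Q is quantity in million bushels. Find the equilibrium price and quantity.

P* = 16, Q* = 458

Rewriting in direct form: Qs = 330 + 8P.
Set Qd = Qs: 618 - 10P = 330 + 8P, so 288 = 18P and P* = 16.
From the demand curve, Q* = 618 - 10(16) = 458.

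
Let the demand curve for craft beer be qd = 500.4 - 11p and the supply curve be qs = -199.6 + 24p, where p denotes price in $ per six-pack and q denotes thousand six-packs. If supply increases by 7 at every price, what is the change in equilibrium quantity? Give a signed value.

Δq = 2.2

Equating demand and supply, 500.4 - 11p = -199.6 + 24p gives 35p = 700, so p* = 20.
Plugging p* into demand: q* = 500.4 - 11(20) = 280.4.
After the shift, supply is qs = -192.6 + 24p.
Re-solving, 35p = 693 gives p = 19.8 and q = 282.6.
Δq = 282.6 - 280.4 = 2.2.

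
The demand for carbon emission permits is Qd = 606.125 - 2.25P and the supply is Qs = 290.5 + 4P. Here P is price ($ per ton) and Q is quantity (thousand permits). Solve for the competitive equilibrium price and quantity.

The market clears where 606.125 - 2.25P = 290.5 + 4P. Rearranging, 6.25P = 315.625, hence P* = 50.5.
Substitute back: Q* = 606.125 - 2.25(50.5) = 492.5.

P* = 50.5, Q* = 492.5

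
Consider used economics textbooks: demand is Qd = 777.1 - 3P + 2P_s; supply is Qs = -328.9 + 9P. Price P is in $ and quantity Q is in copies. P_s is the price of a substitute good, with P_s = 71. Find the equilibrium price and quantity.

P* = 104, Q* = 607.1

With P_s = 71, demand is Qd = 919.1 - 3P.
Set Qd = Qs: 919.1 - 3P = -328.9 + 9P, so 1248 = 12P and P* = 104.
From the demand curve, Q* = 919.1 - 3(104) = 607.1.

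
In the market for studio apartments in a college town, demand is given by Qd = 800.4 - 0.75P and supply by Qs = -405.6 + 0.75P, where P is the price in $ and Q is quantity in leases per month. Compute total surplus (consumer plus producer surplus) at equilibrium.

Equating demand and supply, 800.4 - 0.75P = -405.6 + 0.75P gives 1.5P = 1206, so P* = 804.
Substitute back: Q* = 800.4 - 0.75(804) = 197.4.
Demand choke price = 1067.2; supply choke price = 540.8. CS = ½(1067.2 - 804)(197.4) = 25977.84; PS = ½(804 - 540.8)(197.4) = 25977.84. Total surplus = 51955.68.

Total surplus = 51955.68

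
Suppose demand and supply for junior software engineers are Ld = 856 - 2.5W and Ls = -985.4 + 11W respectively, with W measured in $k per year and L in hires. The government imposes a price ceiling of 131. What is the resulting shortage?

Shortage = 72.9

With W fixed at 131, quantity demanded is 528.5 and quantity supplied is 455.6.
Shortage = Ld - Ls = 528.5 - 455.6 = 72.9.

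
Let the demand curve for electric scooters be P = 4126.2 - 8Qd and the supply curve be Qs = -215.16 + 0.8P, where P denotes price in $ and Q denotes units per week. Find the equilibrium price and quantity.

Solving each curve for Q: Qd = 515.775 - 0.125P.
Equating demand and supply, 515.775 - 0.125P = -215.16 + 0.8P gives 0.925P = 730.935, so P* = 790.2.
From the demand curve, Q* = 515.775 - 0.125(790.2) = 417.

P* = 790.2, Q* = 417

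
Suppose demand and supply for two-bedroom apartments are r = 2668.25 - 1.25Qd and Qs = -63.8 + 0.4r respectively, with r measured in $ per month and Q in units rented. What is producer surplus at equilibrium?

Solving each curve for Q: Qd = 2134.6 - 0.8r.
The market clears where 2134.6 - 0.8r = -63.8 + 0.4r. Rearranging, 1.2r = 2198.4, hence r* = 1832.
Plugging r* into demand: Q* = 2134.6 - 0.8(1832) = 669.
Supply choke price (Qs = 0): r = 159.5. Producer surplus = ½ × (1832 - 159.5) × 669 = 559451.25.

Producer surplus = 559451.25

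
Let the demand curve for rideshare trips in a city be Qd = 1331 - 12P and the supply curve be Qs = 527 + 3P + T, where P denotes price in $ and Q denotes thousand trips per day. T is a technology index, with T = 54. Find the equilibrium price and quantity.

With T = 54, supply is Qs = 581 + 3P.
Set Qd = Qs: 1331 - 12P = 581 + 3P, so 750 = 15P and P* = 50.
Plugging P* into demand: Q* = 1331 - 12(50) = 731.

P* = 50, Q* = 731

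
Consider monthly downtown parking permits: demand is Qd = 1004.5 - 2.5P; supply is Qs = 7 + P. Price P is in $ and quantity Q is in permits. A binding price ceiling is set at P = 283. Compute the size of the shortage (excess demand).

At P = 283: Qd = 297 and Qs = 290.
Shortage = Qd - Qs = 297 - 290 = 7.

Shortage = 7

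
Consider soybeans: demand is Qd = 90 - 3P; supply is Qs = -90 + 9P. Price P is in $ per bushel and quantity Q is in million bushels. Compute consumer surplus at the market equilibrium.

At equilibrium Qd = Qs, so 90 - 3P = -90 + 9P; collecting terms, 180 = 12P and P* = 15.
Substitute back: Q* = 90 - 3(15) = 45.
Demand choke price (Qd = 0): P = 90/3 = 30. Consumer surplus = ½ × (30 - 15) × 45 = 337.5.

Consumer surplus = 337.5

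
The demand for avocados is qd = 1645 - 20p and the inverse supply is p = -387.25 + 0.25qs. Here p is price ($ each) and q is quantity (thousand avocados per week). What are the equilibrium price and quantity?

p* = 4, q* = 1565

In direct form, qs = 1549 + 4p.
At equilibrium qd = qs, so 1645 - 20p = 1549 + 4p; collecting terms, 96 = 24p and p* = 4.
From the demand curve, q* = 1645 - 20(4) = 1565.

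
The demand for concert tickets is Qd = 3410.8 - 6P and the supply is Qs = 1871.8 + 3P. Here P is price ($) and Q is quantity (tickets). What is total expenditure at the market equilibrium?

Total expenditure = 407800.8

At equilibrium Qd = Qs, so 3410.8 - 6P = 1871.8 + 3P; collecting terms, 1539 = 9P and P* = 171.
Plugging P* into demand: Q* = 3410.8 - 6(171) = 2384.8.
Total expenditure = P* × Q* = 171 × 2384.8 = 407800.8.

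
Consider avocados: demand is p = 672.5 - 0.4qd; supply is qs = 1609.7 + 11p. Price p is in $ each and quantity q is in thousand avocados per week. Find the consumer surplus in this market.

Inverting to quantity form: qd = 1681.25 - 2.5p.
At equilibrium qd = qs, so 1681.25 - 2.5p = 1609.7 + 11p; collecting terms, 71.55 = 13.5p and p* = 5.3.
Substitute back: q* = 1681.25 - 2.5(5.3) = 1668.
Demand choke price (qd = 0): p = 1681.25/2.5 = 672.5. Consumer surplus = ½ × (672.5 - 5.3) × 1668 = 556444.8.

Consumer surplus = 556444.8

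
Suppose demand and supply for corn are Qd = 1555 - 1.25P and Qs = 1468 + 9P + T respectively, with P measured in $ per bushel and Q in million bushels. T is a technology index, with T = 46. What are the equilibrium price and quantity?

P* = 4, Q* = 1550

With T = 46, supply is Qs = 1514 + 9P.
The market clears where 1555 - 1.25P = 1514 + 9P. Rearranging, 10.25P = 41, hence P* = 4.
Substitute back: Q* = 1555 - 1.25(4) = 1550.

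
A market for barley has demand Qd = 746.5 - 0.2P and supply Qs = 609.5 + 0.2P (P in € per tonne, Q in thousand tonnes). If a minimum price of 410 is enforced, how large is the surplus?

Surplus = 27

Evaluating both curves at the floor price 410 gives Qd = 664.5, Qs = 691.5.
Surplus = Qs - Qd = 691.5 - 664.5 = 27.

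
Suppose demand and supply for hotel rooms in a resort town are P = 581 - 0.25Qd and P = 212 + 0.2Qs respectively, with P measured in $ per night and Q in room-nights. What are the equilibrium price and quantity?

Rewriting in direct form: Qd = 2324 - 4P and Qs = -1060 + 5P.
Set Qd = Qs: 2324 - 4P = -1060 + 5P, so 3384 = 9P and P* = 376.
Then Q* = 2324 - 4(376) = 820.

P* = 376, Q* = 820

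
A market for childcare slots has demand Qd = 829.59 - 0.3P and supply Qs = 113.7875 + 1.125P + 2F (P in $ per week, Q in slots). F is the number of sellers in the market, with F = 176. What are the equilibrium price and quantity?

With F = 176, supply is Qs = 465.7875 + 1.125P.
Equating demand and supply, 829.59 - 0.3P = 465.7875 + 1.125P gives 1.425P = 363.8025, so P* = 255.3.
Then Q* = 829.59 - 0.3(255.3) = 753.

P* = 255.3, Q* = 753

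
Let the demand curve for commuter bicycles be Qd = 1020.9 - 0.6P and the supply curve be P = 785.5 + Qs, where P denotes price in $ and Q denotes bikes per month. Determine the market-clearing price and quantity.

In direct form, Qs = -785.5 + P.
Equating demand and supply, 1020.9 - 0.6P = -785.5 + P gives 1.6P = 1806.4, so P* = 1129.
From the demand curve, Q* = 1020.9 - 0.6(1129) = 343.5.

P* = 1129, Q* = 343.5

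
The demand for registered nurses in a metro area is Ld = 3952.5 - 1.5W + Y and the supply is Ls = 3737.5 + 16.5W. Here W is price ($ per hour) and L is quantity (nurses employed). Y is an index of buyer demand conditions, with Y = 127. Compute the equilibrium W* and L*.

With Y = 127, demand is Ld = 4079.5 - 1.5W.
Equating demand and supply, 4079.5 - 1.5W = 3737.5 + 16.5W gives 18W = 342, so W* = 19.
Plugging W* into demand: L* = 4079.5 - 1.5(19) = 4051.

W* = 19, L* = 4051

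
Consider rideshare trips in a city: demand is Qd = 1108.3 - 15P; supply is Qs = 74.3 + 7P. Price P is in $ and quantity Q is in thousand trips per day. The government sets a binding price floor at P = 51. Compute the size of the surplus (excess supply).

Surplus = 88

With P fixed at 51, quantity demanded is 343.3 and quantity supplied is 431.3.
Surplus = Qs - Qd = 431.3 - 343.3 = 88.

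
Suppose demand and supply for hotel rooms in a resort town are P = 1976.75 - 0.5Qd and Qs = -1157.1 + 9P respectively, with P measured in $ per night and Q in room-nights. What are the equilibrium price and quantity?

Rewriting in direct form: Qd = 3953.5 - 2P.
Equating demand and supply, 3953.5 - 2P = -1157.1 + 9P gives 11P = 5110.6, so P* = 464.6.
Then Q* = 3953.5 - 2(464.6) = 3024.3.

P* = 464.6, Q* = 3024.3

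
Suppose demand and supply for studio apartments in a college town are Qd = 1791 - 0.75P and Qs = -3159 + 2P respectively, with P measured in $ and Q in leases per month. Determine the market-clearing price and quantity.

P* = 1800, Q* = 441

Equating demand and supply, 1791 - 0.75P = -3159 + 2P gives 2.75P = 4950, so P* = 1800.
Then Q* = 1791 - 0.75(1800) = 441.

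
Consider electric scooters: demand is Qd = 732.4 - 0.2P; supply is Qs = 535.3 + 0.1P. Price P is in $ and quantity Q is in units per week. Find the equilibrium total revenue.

At equilibrium Qd = Qs, so 732.4 - 0.2P = 535.3 + 0.1P; collecting terms, 197.1 = 0.3P and P* = 657.
Plugging P* into demand: Q* = 732.4 - 0.2(657) = 601.
Total revenue = P* × Q* = 657 × 601 = 394857.

Total revenue = 394857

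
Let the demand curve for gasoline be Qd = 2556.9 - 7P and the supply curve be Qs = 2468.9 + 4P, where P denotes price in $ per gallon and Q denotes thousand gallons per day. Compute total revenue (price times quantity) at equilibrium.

Total revenue = 20007.2

Equating demand and supply, 2556.9 - 7P = 2468.9 + 4P gives 11P = 88, so P* = 8.
Substitute back: Q* = 2556.9 - 7(8) = 2500.9.
Total revenue = P* × Q* = 8 × 2500.9 = 20007.2.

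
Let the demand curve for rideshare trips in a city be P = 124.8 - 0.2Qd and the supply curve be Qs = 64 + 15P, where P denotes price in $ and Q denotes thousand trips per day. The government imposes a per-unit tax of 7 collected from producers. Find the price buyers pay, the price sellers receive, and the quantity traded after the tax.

P_b = 33.25, P_s = 26.25, Q = 457.75

Solving each curve for Q: Qd = 624 - 5P.
Producers keep P_s = P_b - 7 per unit, so supply in terms of the buyer price is Qs = -41 + 15P_b.
Set Qd = Qs: 624 - 5P_b = -41 + 15P_b, so 665 = 20P_b and P_b = 33.25.
Then P_s = 33.25 - 7 = 26.25 and Q = 624 - 5(33.25) = 457.75.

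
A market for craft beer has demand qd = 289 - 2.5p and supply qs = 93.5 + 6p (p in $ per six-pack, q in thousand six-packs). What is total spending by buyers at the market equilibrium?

Equating demand and supply, 289 - 2.5p = 93.5 + 6p gives 8.5p = 195.5, so p* = 23.
Substitute back: q* = 289 - 2.5(23) = 231.5.
Total spending by buyers = p* × q* = 23 × 231.5 = 5324.5.

Total spending by buyers = 5324.5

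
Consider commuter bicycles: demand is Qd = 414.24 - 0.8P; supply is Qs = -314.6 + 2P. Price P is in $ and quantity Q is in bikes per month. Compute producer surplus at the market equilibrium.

Producer surplus = 10609

The market clears where 414.24 - 0.8P = -314.6 + 2P. Rearranging, 2.8P = 728.84, hence P* = 260.3.
Then Q* = 414.24 - 0.8(260.3) = 206.
Supply choke price (Qs = 0): P = 157.3. Producer surplus = ½ × (260.3 - 157.3) × 206 = 10609.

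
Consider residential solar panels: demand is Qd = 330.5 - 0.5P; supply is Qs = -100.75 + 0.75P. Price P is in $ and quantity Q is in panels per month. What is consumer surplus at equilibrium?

Consumer surplus = 24964

The market clears where 330.5 - 0.5P = -100.75 + 0.75P. Rearranging, 1.25P = 431.25, hence P* = 345.
Substitute back: Q* = 330.5 - 0.5(345) = 158.
Demand choke price (Qd = 0): P = 330.5/0.5 = 661. Consumer surplus = ½ × (661 - 345) × 158 = 24964.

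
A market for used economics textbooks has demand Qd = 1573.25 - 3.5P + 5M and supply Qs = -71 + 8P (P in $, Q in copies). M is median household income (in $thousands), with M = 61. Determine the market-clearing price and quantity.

With M = 61, demand is Qd = 1878.25 - 3.5P.
Set Qd = Qs: 1878.25 - 3.5P = -71 + 8P, so 1949.25 = 11.5P and P* = 169.5.
From the demand curve, Q* = 1878.25 - 3.5(169.5) = 1285.

P* = 169.5, Q* = 1285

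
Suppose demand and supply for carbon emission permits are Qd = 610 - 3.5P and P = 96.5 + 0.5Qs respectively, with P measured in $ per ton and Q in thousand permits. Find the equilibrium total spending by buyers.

Total spending by buyers = 14454

In direct form, Qs = -193 + 2P.
At equilibrium Qd = Qs, so 610 - 3.5P = -193 + 2P; collecting terms, 803 = 5.5P and P* = 146.
Plugging P* into demand: Q* = 610 - 3.5(146) = 99.
Total spending by buyers = P* × Q* = 146 × 99 = 14454.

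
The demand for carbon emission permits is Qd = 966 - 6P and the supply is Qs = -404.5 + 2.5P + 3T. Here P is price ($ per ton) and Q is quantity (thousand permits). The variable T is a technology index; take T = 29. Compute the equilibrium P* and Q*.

With T = 29, supply is Qs = -317.5 + 2.5P.
Set Qd = Qs: 966 - 6P = -317.5 + 2.5P, so 1283.5 = 8.5P and P* = 151.
Substitute back: Q* = 966 - 6(151) = 60.

P* = 151, Q* = 60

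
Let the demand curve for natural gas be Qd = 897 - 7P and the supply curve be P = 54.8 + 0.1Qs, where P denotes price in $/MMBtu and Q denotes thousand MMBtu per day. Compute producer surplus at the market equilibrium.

Producer surplus = 4560.2

Inverting to quantity form: Qs = -548 + 10P.
The market clears where 897 - 7P = -548 + 10P. Rearranging, 17P = 1445, hence P* = 85.
Then Q* = 897 - 7(85) = 302.
Supply choke price (Qs = 0): P = 54.8. Producer surplus = ½ × (85 - 54.8) × 302 = 4560.2.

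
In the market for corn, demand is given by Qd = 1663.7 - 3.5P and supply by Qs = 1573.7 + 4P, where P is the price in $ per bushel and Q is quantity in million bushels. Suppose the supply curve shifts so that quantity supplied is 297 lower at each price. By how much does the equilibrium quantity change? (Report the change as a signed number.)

At equilibrium Qd = Qs, so 1663.7 - 3.5P = 1573.7 + 4P; collecting terms, 90 = 7.5P and P* = 12.
Plugging P* into demand: Q* = 1663.7 - 3.5(12) = 1621.7.
After the shift, supply is Qs = 1276.7 + 4P.
The new intersection has 387 = 7.5P, i.e. P = 51.6, Q = 1483.1.
ΔQ = 1483.1 - 1621.7 = -138.6.

ΔQ = -138.6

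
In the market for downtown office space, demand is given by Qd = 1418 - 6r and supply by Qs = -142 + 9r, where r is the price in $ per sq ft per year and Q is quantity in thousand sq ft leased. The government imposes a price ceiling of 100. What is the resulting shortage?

Shortage = 60

With r fixed at 100, quantity demanded is 818 and quantity supplied is 758.
Shortage = Qd - Qs = 818 - 758 = 60.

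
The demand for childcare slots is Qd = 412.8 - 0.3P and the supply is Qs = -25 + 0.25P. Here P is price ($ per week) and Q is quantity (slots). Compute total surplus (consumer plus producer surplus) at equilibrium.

Equating demand and supply, 412.8 - 0.3P = -25 + 0.25P gives 0.55P = 437.8, so P* = 796.
Substitute back: Q* = 412.8 - 0.3(796) = 174.
Demand choke price = 1376; supply choke price = 100. CS = ½(1376 - 796)(174) = 50460; PS = ½(796 - 100)(174) = 60552. Total surplus = 111012.

Total surplus = 111012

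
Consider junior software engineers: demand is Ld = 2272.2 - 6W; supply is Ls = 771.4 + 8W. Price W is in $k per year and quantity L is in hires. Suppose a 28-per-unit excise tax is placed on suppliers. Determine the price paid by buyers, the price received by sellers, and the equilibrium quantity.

W_b = 123.2, W_s = 95.2, L = 1533

With a tax of 28 on suppliers, they supply based on the net price W_s = W_b - 28, so Ls = 547.4 + 8W_b.
Market clearing requires 2272.2 - 6W_b = 547.4 + 8W_b; hence 1724.8 = 14W_b and W_b = 123.2.
Then W_s = 123.2 - 28 = 95.2 and L = 2272.2 - 6(123.2) = 1533.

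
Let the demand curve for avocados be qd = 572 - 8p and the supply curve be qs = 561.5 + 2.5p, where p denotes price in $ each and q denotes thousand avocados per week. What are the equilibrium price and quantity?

p* = 1, q* = 564

At equilibrium qd = qs, so 572 - 8p = 561.5 + 2.5p; collecting terms, 10.5 = 10.5p and p* = 1.
Then q* = 572 - 8(1) = 564.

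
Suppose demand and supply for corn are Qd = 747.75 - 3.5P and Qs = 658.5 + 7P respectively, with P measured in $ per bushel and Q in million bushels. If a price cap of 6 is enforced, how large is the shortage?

Shortage = 26.25

Evaluating both curves at the ceiling price 6 gives Qd = 726.75, Qs = 700.5.
Shortage = Qd - Qs = 726.75 - 700.5 = 26.25.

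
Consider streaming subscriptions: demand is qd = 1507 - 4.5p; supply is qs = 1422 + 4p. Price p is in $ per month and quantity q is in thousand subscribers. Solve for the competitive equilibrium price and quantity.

p* = 10, q* = 1462

The market clears where 1507 - 4.5p = 1422 + 4p. Rearranging, 8.5p = 85, hence p* = 10.
Substitute back: q* = 1507 - 4.5(10) = 1462.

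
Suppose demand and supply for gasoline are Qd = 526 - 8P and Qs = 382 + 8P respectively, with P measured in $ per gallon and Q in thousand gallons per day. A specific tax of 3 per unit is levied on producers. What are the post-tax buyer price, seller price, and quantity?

The tax drives a wedge P_b - P_s = 3. Substituting P_s = P_b - 3 into supply: Qs = 358 + 8P_b.
Market clearing requires 526 - 8P_b = 358 + 8P_b; hence 168 = 16P_b and P_b = 10.5.
So P_s = 7.5 and the quantity traded is Q = 526 - 8(10.5) = 442.

P_b = 10.5, P_s = 7.5, Q = 442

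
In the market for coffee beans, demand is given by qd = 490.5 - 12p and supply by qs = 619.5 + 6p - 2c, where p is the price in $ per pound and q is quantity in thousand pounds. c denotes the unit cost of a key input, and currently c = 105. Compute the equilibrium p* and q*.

p* = 4.5, q* = 436.5

With c = 105, supply is qs = 409.5 + 6p.
Equating demand and supply, 490.5 - 12p = 409.5 + 6p gives 18p = 81, so p* = 4.5.
From the demand curve, q* = 490.5 - 12(4.5) = 436.5.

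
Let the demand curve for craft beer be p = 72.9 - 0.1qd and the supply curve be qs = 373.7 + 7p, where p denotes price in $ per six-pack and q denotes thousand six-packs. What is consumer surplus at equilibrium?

Solving each curve for q: qd = 729 - 10p.
Set qd = qs: 729 - 10p = 373.7 + 7p, so 355.3 = 17p and p* = 20.9.
Plugging p* into demand: q* = 729 - 10(20.9) = 520.
Demand choke price (qd = 0): p = 729/10 = 72.9. Consumer surplus = ½ × (72.9 - 20.9) × 520 = 13520.

Consumer surplus = 13520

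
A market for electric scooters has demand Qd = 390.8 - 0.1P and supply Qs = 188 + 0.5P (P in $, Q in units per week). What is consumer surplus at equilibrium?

Consumer surplus = 637245

Set Qd = Qs: 390.8 - 0.1P = 188 + 0.5P, so 202.8 = 0.6P and P* = 338.
Substitute back: Q* = 390.8 - 0.1(338) = 357.
Demand choke price (Qd = 0): P = 390.8/0.1 = 3908. Consumer surplus = ½ × (3908 - 338) × 357 = 637245.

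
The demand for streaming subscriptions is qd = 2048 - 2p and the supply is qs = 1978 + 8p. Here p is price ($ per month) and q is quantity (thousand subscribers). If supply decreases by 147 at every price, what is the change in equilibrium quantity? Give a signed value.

Δq = -29.4

The market clears where 2048 - 2p = 1978 + 8p. Rearranging, 10p = 70, hence p* = 7.
From the demand curve, q* = 2048 - 2(7) = 2034.
After the shift, supply is qs = 1831 + 8p.
Re-solving, 10p = 217 gives p = 21.7 and q = 2004.6.
Δq = 2004.6 - 2034 = -29.4.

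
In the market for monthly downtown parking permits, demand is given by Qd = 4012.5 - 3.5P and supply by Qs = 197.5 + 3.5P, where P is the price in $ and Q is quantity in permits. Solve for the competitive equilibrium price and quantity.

P* = 545, Q* = 2105

At equilibrium Qd = Qs, so 4012.5 - 3.5P = 197.5 + 3.5P; collecting terms, 3815 = 7P and P* = 545.
Plugging P* into demand: Q* = 4012.5 - 3.5(545) = 2105.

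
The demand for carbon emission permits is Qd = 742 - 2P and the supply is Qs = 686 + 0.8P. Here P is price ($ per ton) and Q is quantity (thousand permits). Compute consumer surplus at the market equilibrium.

Consumer surplus = 123201

At equilibrium Qd = Qs, so 742 - 2P = 686 + 0.8P; collecting terms, 56 = 2.8P and P* = 20.
Then Q* = 742 - 2(20) = 702.
Demand choke price (Qd = 0): P = 742/2 = 371. Consumer surplus = ½ × (371 - 20) × 702 = 123201.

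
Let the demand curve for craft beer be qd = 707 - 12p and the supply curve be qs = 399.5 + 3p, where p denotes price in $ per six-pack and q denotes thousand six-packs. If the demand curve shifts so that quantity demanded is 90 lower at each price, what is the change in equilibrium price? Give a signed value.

Set qd = qs: 707 - 12p = 399.5 + 3p, so 307.5 = 15p and p* = 20.5.
From the demand curve, q* = 707 - 12(20.5) = 461.
After the shift, demand is qd = 617 - 12p.
Re-solving, 15p = 217.5 gives p = 14.5 and q = 443.
Δp = 14.5 - 20.5 = -6.

Δp = -6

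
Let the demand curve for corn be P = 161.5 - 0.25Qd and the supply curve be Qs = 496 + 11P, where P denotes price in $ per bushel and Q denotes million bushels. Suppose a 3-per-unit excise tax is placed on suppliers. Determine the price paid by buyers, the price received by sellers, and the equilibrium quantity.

Inverting to quantity form: Qd = 646 - 4P.
The tax drives a wedge P_b - P_s = 3. Substituting P_s = P_b - 3 into supply: Qs = 463 + 11P_b.
Set Qd = Qs: 646 - 4P_b = 463 + 11P_b, so 183 = 15P_b and P_b = 12.2.
So P_s = 9.2 and the quantity traded is Q = 646 - 4(12.2) = 597.2.

P_b = 12.2, P_s = 9.2, Q = 597.2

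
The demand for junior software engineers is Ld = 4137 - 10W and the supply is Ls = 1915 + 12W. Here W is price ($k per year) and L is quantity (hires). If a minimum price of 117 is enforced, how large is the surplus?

Surplus = 352

Evaluating both curves at the floor price 117 gives Ld = 2967, Ls = 3319.
Surplus = Ls - Ld = 3319 - 2967 = 352.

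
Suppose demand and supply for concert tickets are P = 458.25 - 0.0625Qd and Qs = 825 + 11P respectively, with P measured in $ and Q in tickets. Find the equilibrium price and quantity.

P* = 241, Q* = 3476

In direct form, Qd = 7332 - 16P.
Set Qd = Qs: 7332 - 16P = 825 + 11P, so 6507 = 27P and P* = 241.
Then Q* = 7332 - 16(241) = 3476.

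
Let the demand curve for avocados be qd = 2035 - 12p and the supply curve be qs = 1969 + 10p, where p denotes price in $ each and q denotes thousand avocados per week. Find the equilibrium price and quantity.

At equilibrium qd = qs, so 2035 - 12p = 1969 + 10p; collecting terms, 66 = 22p and p* = 3.
From the demand curve, q* = 2035 - 12(3) = 1999.

p* = 3, q* = 1999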